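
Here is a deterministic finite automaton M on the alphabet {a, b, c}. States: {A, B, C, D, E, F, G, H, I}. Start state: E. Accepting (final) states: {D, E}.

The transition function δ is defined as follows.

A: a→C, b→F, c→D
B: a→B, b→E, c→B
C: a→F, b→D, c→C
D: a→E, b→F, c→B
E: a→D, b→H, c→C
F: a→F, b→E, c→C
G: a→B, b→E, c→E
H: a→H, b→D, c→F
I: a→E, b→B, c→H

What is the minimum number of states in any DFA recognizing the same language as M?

2

First remove the unreachable states {A,G,I}; 6 states remain.
Start with accepting vs non-accepting: {D,E} | {B,C,F,H}.
No further refinement is possible. Final partition (2 blocks): {D,E} | {B,C,F,H}.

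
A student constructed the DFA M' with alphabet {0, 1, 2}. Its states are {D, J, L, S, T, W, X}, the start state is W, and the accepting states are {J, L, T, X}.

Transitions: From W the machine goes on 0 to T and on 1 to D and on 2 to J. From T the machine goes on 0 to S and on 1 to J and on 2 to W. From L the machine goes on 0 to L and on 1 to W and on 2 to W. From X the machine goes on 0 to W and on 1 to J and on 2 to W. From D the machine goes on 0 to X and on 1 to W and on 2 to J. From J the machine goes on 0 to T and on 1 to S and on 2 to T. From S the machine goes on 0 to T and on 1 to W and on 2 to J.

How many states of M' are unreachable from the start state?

1

Starting at W and following transitions, the reachable set is {D, J, S, T, W, X}. That leaves L unreachable — 1 in total.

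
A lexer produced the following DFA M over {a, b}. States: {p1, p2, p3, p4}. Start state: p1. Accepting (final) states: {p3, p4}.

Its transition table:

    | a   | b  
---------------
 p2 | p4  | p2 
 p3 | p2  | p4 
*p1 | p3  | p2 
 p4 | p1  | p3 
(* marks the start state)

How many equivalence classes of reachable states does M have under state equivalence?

2

All states are reachable from the start state.
Initial partition by acceptance: {p3,p4} | {p1,p2}.
Stable partition: {p3,p4} | {p1,p2} — 2 equivalence classes.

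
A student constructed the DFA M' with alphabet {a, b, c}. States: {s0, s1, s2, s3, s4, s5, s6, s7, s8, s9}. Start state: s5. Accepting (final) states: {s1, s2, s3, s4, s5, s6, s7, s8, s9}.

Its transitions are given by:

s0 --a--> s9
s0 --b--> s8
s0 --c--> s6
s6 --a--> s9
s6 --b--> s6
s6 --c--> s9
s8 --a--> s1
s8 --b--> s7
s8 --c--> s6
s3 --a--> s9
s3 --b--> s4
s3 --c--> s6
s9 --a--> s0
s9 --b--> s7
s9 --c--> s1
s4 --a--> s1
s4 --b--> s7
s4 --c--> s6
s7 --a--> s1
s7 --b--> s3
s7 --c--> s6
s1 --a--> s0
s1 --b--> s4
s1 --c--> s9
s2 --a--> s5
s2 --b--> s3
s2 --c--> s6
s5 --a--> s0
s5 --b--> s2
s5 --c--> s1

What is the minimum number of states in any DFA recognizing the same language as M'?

4

Every state is reachable, so we keep all 10.
P0 = {s1,s2,s3,s4,s5,s6,s7,s8,s9} | {s0}.
Split {s1,s2,s3,s4,s5,s6,s7,s8,s9} by δ(·,a) → {s2,s3,s4,s6,s7,s8} and {s1,s5,s9}.
Split {s2,s3,s4,s6,s7,s8} by δ(·,c) → {s2,s3,s4,s7,s8} and {s6}.
No further refinement is possible. Final partition (4 blocks): {s2,s3,s4,s7,s8} | {s0} | {s1,s5,s9} | {s6}.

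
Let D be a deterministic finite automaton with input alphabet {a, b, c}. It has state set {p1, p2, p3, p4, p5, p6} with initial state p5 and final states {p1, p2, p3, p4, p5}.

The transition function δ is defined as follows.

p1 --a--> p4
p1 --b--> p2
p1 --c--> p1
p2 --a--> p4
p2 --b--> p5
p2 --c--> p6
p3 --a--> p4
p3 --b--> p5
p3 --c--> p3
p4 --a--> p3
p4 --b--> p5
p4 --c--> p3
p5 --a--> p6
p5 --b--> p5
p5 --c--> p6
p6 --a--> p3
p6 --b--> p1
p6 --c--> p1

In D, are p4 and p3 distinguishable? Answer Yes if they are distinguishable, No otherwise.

No

All states are reachable from the start state.
Start with accepting vs non-accepting: {p1,p2,p3,p4,p5} | {p6}.
Split {p1,p2,p3,p4,p5} by δ(·,a) → {p1,p2,p3,p4} and {p5}.
Refine {p1,p2,p3,p4} on symbol b: members go to different blocks, giving {p2,p3,p4} and {p1}.
Split {p2,p3,p4} by δ(·,c) → {p3,p4} and {p2}.
The partition is now stable with 5 blocks: {p3,p4} | {p6} | {p5} | {p1} | {p2}.
p4 and p3 lie in the same block of the stable partition, so they are equivalent — no string distinguishes them.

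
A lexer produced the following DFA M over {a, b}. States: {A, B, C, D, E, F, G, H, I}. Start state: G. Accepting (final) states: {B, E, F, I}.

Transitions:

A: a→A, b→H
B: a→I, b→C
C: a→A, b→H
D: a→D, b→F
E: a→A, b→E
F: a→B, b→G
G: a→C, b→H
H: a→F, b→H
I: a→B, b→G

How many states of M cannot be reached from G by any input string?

2

No path from G leads to D, E; the other 7 states are all reachable.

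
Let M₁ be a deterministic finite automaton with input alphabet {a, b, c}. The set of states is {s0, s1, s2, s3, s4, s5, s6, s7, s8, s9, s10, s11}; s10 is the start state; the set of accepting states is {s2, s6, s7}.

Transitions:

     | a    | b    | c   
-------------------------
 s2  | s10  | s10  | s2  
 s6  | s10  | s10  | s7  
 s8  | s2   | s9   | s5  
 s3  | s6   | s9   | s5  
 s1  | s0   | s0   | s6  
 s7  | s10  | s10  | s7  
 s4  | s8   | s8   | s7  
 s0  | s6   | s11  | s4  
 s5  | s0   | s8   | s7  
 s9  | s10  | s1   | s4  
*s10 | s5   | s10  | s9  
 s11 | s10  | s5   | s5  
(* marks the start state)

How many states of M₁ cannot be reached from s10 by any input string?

Starting at s10 and following transitions, the reachable set is {s0, s1, s2, s4, s5, s6, s7, s8, s9, s10, s11}. That leaves s3 unreachable — 1 in total.

1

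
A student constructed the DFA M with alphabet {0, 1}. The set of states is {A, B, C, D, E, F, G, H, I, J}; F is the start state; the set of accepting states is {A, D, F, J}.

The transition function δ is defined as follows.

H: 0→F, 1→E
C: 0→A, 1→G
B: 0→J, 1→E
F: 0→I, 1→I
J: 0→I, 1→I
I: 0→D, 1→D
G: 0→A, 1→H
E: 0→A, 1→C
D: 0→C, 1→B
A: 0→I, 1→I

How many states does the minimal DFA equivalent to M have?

4

Start with accepting vs non-accepting: {A,D,F,J} | {B,C,E,G,H,I}.
Refine {B,C,E,G,H,I} on symbol 1: members go to different blocks, giving {B,C,E,G,H} and {I}.
Refine {A,D,F,J} on symbol 0: members go to different blocks, giving {A,F,J} and {D}.
The partition is now stable with 4 blocks: {A,F,J} | {B,C,E,G,H} | {I} | {D}.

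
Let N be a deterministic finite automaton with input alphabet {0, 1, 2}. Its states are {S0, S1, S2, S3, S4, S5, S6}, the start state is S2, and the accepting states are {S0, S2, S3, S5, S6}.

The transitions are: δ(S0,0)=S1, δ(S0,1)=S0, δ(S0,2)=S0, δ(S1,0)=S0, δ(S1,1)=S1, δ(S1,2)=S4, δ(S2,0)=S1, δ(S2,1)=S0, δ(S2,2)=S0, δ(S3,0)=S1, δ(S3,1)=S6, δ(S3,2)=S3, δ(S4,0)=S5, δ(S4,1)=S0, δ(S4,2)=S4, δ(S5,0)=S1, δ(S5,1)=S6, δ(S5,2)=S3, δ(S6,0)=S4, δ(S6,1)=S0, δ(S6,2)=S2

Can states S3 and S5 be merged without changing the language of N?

All states are reachable from the start state.
P0 = {S0,S2,S3,S5,S6} | {S1,S4}.
On input 1, block {S1,S4} splits into {S1} and {S4}.
Split {S0,S2,S3,S5,S6} by δ(·,0) → {S0,S2,S3,S5} and {S6}.
Split {S0,S2,S3,S5} by δ(·,1) → {S0,S2} and {S3,S5}.
No further refinement is possible. Final partition (5 blocks): {S0,S2} | {S1} | {S4} | {S6} | {S3,S5}.
S3 and S5 lie in the same block of the stable partition, so they are equivalent — no string distinguishes them.

Yes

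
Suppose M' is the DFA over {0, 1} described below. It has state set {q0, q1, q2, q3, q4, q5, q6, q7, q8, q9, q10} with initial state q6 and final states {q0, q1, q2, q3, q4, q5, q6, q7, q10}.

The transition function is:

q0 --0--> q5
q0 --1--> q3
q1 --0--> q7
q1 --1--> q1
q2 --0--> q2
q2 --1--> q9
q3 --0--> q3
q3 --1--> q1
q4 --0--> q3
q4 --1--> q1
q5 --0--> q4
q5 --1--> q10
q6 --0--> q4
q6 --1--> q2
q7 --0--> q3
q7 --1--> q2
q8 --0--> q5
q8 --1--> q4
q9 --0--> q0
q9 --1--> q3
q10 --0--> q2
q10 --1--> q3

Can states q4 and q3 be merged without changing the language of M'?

States {q8} cannot be reached from the start state, so discard them.
P0 = {q0,q1,q2,q3,q4,q5,q6,q7,q10} | {q9}.
On input 1, block {q0,q1,q2,q3,q4,q5,q6,q7,q10} splits into {q0,q1,q3,q4,q5,q6,q7,q10} and {q2}.
Split {q0,q1,q3,q4,q5,q6,q7,q10} by δ(·,0) → {q0,q1,q3,q4,q5,q6,q7} and {q10}.
Refine {q0,q1,q3,q4,q5,q6,q7} on symbol 1: members go to different blocks, giving {q0,q1,q3,q4} and {q6,q7} and {q5}.
Split {q0,q1,q3,q4} by δ(·,0) → {q3,q4} and {q0} and {q1}.
The partition is now stable with 8 blocks: {q3,q4} | {q9} | {q2} | {q10} | {q6,q7} | {q5} | {q0} | {q1}.
q4 and q3 lie in the same block of the stable partition, so they are equivalent — no string distinguishes them.

Yes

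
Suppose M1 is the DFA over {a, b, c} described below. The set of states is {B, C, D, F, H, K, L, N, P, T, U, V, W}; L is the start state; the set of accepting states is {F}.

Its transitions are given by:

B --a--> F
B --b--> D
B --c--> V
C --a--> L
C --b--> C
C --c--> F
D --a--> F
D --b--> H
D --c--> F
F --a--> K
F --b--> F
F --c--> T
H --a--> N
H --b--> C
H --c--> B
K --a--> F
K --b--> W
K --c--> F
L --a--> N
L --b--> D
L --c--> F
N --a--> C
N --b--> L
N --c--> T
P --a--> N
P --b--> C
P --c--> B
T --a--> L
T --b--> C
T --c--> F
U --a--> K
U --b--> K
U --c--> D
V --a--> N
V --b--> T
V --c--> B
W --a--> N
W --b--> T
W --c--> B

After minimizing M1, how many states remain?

7

Reachable states from the start: {B,C,D,F,H,K,L,N,T,V,W}. Unreachable: {P,U} — drop them.
Start with accepting vs non-accepting: {F} | {B,C,D,H,K,L,N,T,V,W}.
Refine {B,C,D,H,K,L,N,T,V,W} on symbol a: members go to different blocks, giving {C,H,L,N,T,V,W} and {B,D,K}.
Split {C,H,L,N,T,V,W} by δ(·,b) → {C,H,N,T,V,W} and {L}.
On input a, block {C,H,N,T,V,W} splits into {H,N,V,W} and {C,T}.
Split {H,N,V,W} by δ(·,a) → {H,V,W} and {N}.
Split {B,D,K} by δ(·,b) → {D,K} and {B}.
No further refinement is possible. Final partition (7 blocks): {F} | {H,V,W} | {D,K} | {L} | {C,T} | {N} | {B}.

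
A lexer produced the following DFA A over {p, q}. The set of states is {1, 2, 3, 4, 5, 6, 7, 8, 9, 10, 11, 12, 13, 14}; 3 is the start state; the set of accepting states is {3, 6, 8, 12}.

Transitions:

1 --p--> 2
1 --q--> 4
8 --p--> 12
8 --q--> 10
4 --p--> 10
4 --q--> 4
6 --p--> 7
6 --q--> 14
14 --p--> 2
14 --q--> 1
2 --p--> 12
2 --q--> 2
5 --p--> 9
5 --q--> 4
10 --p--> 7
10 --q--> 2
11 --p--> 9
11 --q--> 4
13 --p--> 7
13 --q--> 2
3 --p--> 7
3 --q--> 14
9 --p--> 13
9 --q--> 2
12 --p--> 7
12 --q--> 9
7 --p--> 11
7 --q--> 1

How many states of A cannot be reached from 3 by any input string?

3

Starting at 3 and following transitions, the reachable set is {1, 2, 3, 4, 7, 9, 10, 11, 12, 13, 14}. That leaves 5, 6, 8 unreachable — 3 in total.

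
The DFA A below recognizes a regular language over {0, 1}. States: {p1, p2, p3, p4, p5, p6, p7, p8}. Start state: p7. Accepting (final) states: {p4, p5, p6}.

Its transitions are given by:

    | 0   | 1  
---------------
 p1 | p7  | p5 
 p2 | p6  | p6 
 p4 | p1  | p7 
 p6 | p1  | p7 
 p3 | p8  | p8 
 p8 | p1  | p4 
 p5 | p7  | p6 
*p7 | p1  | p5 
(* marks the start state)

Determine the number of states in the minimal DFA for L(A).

3

States {p2,p3,p4,p8} cannot be reached from the start state, so discard them.
Initial partition by acceptance: {p5,p6} | {p1,p7}.
Refine {p5,p6} on symbol 1: members go to different blocks, giving {p5} and {p6}.
Stable partition: {p5} | {p1,p7} | {p6} — 3 equivalence classes.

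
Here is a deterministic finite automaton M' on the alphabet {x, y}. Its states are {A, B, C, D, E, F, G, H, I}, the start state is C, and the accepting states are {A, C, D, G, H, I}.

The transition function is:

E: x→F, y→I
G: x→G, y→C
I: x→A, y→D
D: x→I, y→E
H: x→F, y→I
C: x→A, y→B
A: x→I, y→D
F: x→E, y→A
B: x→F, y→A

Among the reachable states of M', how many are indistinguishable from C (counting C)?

2

Reachable states from the start: {A,B,C,D,E,F,I}. Unreachable: {G,H} — drop them.
Initial partition by acceptance: {A,C,D,I} | {B,E,F}.
Refine {A,C,D,I} on symbol y: members go to different blocks, giving {A,I} and {C,D}.
The partition is now stable with 3 blocks: {A,I} | {B,E,F} | {C,D}.
The equivalence class containing C is {C,D}, of size 2.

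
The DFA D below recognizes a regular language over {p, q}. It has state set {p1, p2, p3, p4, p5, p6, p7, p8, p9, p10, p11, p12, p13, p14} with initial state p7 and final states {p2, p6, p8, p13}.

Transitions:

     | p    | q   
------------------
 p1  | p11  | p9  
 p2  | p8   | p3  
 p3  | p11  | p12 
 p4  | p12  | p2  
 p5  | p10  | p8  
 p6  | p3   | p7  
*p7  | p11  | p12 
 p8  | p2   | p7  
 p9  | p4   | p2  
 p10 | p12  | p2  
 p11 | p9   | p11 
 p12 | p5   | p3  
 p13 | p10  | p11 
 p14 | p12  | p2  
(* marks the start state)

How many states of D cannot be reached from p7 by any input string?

4

No path from p7 leads to p1, p6, p13, p14; the other 10 states are all reachable.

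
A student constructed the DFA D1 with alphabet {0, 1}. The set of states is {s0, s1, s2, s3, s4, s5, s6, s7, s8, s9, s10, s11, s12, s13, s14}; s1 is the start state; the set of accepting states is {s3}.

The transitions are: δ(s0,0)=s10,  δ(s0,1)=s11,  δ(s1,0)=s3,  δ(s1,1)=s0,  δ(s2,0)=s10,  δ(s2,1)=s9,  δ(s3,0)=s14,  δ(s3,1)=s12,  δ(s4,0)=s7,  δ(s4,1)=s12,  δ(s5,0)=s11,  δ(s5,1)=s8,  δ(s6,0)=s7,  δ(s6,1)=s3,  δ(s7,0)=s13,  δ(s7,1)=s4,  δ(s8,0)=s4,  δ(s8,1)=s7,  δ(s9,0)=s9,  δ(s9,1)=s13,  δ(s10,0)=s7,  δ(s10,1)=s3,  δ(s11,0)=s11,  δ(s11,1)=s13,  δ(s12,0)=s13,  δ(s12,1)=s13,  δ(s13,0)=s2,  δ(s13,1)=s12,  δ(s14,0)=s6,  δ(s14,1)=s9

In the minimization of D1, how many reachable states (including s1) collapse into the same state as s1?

1

States {s5,s8} cannot be reached from the start state, so discard them.
Start with accepting vs non-accepting: {s3} | {s0,s1,s2,s4,s6,s7,s9,s10,s11,s12,s13,s14}.
Split {s0,s1,s2,s4,s6,s7,s9,s10,s11,s12,s13,s14} by δ(·,0) → {s0,s2,s4,s6,s7,s9,s10,s11,s12,s13,s14} and {s1}.
Split {s0,s2,s4,s6,s7,s9,s10,s11,s12,s13,s14} by δ(·,1) → {s0,s2,s4,s7,s9,s11,s12,s13,s14} and {s6,s10}.
Refine {s0,s2,s4,s7,s9,s11,s12,s13,s14} on symbol 0: members go to different blocks, giving {s4,s7,s9,s11,s12,s13} and {s0,s2,s14}.
On input 0, block {s4,s7,s9,s11,s12,s13} splits into {s4,s7,s9,s11,s12} and {s13}.
Refine {s4,s7,s9,s11,s12} on symbol 0: members go to different blocks, giving {s4,s9,s11} and {s7,s12}.
Refine {s4,s9,s11} on symbol 0: members go to different blocks, giving {s9,s11} and {s4}.
Split {s7,s12} by δ(·,1) → {s7} and {s12}.
The partition is now stable with 9 blocks: {s3} | {s9,s11} | {s1} | {s6,s10} | {s0,s2,s14} | {s13} | {s7} | {s4} | {s12}.
State s1 belongs to the block {s1}, which has 1 states.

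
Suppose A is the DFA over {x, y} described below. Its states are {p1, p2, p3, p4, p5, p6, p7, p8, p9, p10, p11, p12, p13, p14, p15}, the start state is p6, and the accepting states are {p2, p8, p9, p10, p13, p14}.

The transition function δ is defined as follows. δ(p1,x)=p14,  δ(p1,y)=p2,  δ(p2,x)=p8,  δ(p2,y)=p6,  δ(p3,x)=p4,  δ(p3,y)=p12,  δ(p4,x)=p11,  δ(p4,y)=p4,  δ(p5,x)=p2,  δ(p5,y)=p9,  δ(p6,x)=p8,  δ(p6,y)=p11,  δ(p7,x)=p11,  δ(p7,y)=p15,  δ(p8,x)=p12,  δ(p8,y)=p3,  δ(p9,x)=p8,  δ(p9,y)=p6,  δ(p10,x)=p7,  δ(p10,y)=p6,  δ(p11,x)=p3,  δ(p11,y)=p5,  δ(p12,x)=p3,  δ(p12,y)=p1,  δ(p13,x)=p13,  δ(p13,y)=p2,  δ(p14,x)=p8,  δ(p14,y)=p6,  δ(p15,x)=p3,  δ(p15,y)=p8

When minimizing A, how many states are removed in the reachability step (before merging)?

4

BFS from p6 reaches {p1, p2, p3, p4, p5, p6, p8, p9, p11, p12, p14}; the 4 state(s) p7, p10, p13, p15 are never visited.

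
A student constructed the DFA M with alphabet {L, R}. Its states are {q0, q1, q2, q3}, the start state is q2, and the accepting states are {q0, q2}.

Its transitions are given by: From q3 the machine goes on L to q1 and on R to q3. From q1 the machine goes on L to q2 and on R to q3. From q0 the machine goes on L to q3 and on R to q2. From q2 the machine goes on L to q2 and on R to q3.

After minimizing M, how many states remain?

3

Reachable states from the start: {q1,q2,q3}. Unreachable: {q0} — drop them.
Initial partition by acceptance: {q2} | {q1,q3}.
Refine {q1,q3} on symbol L: members go to different blocks, giving {q1} and {q3}.
No further refinement is possible. Final partition (3 blocks): {q2} | {q1} | {q3}.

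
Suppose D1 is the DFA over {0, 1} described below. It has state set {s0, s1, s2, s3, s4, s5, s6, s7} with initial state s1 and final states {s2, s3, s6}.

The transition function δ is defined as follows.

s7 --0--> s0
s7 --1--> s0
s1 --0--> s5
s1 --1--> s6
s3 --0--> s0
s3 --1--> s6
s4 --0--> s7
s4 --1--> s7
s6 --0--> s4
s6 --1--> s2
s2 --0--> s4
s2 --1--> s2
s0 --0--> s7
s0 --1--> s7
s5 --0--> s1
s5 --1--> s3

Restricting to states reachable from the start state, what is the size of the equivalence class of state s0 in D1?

All states are reachable from the start state.
P0 = {s2,s3,s6} | {s0,s1,s4,s5,s7}.
Refine {s0,s1,s4,s5,s7} on symbol 1: members go to different blocks, giving {s0,s4,s7} and {s1,s5}.
Stable partition: {s2,s3,s6} | {s0,s4,s7} | {s1,s5} — 3 equivalence classes.
The equivalence class containing s0 is {s0,s4,s7}, of size 3.

3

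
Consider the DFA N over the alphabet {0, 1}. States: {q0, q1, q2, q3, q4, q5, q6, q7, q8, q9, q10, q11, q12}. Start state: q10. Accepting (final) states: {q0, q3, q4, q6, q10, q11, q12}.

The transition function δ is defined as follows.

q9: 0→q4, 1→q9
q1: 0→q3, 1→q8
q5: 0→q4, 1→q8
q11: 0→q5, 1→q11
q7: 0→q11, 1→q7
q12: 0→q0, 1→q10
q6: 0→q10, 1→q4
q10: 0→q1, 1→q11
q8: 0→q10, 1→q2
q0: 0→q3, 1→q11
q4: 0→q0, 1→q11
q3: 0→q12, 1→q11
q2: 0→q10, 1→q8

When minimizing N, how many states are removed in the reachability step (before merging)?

Starting at q10 and following transitions, the reachable set is {q0, q1, q2, q3, q4, q5, q8, q10, q11, q12}. That leaves q6, q7, q9 unreachable — 3 in total.

3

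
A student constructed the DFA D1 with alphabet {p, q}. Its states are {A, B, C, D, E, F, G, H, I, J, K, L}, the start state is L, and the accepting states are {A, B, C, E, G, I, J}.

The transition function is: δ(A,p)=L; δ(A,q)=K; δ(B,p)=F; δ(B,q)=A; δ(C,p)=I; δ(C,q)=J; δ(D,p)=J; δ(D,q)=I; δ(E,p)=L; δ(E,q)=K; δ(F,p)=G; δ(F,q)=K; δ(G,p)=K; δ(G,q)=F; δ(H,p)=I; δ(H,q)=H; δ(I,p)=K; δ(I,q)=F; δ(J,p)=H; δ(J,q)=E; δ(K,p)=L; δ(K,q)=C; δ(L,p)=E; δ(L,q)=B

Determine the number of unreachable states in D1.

Starting at L and following transitions, the reachable set is {A, B, C, E, F, G, H, I, J, K, L}. That leaves D unreachable — 1 in total.

1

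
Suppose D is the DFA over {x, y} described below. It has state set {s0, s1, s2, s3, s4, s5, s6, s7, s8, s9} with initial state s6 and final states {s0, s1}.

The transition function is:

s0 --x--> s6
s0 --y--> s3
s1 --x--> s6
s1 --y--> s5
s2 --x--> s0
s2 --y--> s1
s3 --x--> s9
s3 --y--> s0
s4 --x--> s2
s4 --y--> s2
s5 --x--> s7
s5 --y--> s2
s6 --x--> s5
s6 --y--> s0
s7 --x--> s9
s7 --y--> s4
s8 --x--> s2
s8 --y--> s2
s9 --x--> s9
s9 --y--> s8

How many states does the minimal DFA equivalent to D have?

Initial partition by acceptance: {s0,s1} | {s2,s3,s4,s5,s6,s7,s8,s9}.
Refine {s2,s3,s4,s5,s6,s7,s8,s9} on symbol x: members go to different blocks, giving {s3,s4,s5,s6,s7,s8,s9} and {s2}.
On input x, block {s3,s4,s5,s6,s7,s8,s9} splits into {s3,s5,s6,s7,s9} and {s4,s8}.
Split {s3,s5,s6,s7,s9} by δ(·,y) → {s3,s6} and {s7,s9} and {s5}.
On input y, block {s0,s1} splits into {s0} and {s1}.
Split {s3,s6} by δ(·,x) → {s3} and {s6}.
No further refinement is possible. Final partition (8 blocks): {s0} | {s3} | {s2} | {s4,s8} | {s7,s9} | {s5} | {s1} | {s6}.

8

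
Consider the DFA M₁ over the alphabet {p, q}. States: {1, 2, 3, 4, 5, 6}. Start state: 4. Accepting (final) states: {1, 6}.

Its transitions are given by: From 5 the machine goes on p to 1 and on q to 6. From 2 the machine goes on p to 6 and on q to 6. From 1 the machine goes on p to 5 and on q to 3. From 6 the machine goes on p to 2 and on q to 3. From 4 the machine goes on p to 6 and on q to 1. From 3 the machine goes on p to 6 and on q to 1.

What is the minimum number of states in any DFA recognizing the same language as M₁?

2

All states are reachable from the start state.
Start with accepting vs non-accepting: {1,6} | {2,3,4,5}.
No further refinement is possible. Final partition (2 blocks): {1,6} | {2,3,4,5}.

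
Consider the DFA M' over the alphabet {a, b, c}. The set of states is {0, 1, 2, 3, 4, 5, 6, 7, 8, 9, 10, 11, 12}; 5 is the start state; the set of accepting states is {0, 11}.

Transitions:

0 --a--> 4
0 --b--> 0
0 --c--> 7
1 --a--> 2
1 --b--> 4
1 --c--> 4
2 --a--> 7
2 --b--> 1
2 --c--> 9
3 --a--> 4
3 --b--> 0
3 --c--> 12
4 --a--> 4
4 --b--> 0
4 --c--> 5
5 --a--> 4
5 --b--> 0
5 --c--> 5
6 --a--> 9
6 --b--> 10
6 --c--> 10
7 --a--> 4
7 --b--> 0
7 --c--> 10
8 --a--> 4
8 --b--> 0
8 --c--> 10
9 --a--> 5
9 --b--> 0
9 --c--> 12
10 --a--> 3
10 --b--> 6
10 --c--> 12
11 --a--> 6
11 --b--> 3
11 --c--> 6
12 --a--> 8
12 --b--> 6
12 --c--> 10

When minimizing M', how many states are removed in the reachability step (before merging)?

3

Starting at 5 and following transitions, the reachable set is {0, 3, 4, 5, 6, 7, 8, 9, 10, 12}. That leaves 1, 2, 11 unreachable — 3 in total.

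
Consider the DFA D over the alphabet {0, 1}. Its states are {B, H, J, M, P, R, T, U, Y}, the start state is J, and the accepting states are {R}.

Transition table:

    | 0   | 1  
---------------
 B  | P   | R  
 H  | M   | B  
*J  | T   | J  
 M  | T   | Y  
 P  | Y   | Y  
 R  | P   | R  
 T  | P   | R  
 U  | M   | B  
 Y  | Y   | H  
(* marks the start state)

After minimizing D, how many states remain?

States {U} cannot be reached from the start state, so discard them.
Initial partition by acceptance: {R} | {B,H,J,M,P,T,Y}.
Refine {B,H,J,M,P,T,Y} on symbol 1: members go to different blocks, giving {H,J,M,P,Y} and {B,T}.
On input 0, block {H,J,M,P,Y} splits into {H,P,Y} and {J,M}.
Split {H,P,Y} by δ(·,0) → {P,Y} and {H}.
On input 1, block {P,Y} splits into {Y} and {P}.
Refine {J,M} on symbol 1: members go to different blocks, giving {J} and {M}.
No further refinement is possible. Final partition (7 blocks): {R} | {Y} | {B,T} | {J} | {H} | {P} | {M}.

7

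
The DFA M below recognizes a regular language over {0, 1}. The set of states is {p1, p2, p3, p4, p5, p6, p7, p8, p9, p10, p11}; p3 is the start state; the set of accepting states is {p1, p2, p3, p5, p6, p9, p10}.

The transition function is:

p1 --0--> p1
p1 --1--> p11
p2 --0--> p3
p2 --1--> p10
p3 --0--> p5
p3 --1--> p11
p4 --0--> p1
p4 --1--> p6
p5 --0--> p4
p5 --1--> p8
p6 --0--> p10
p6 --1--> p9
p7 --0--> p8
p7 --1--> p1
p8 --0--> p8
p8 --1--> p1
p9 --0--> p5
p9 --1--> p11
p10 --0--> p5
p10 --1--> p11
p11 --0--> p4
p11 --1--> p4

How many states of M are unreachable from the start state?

2

BFS from p3 reaches {p1, p3, p4, p5, p6, p8, p9, p10, p11}; the 2 state(s) p2, p7 are never visited.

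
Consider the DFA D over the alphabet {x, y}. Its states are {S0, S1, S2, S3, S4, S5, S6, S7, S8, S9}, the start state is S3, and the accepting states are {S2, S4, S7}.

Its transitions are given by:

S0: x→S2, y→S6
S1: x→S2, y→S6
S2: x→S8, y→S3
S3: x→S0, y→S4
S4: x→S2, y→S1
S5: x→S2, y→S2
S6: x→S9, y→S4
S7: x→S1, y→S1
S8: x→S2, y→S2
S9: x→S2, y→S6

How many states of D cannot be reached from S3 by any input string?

No path from S3 leads to S5, S7; the other 8 states are all reachable.

2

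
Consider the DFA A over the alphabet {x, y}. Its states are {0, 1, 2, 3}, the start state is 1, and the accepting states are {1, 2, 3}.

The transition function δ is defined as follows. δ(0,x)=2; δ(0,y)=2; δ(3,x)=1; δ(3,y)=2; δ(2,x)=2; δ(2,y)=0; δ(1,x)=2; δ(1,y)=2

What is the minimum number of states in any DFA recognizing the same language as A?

3

Reachable states from the start: {0,1,2}. Unreachable: {3} — drop them.
P0 = {1,2} | {0}.
Refine {1,2} on symbol y: members go to different blocks, giving {1} and {2}.
No further refinement is possible. Final partition (3 blocks): {1} | {0} | {2}.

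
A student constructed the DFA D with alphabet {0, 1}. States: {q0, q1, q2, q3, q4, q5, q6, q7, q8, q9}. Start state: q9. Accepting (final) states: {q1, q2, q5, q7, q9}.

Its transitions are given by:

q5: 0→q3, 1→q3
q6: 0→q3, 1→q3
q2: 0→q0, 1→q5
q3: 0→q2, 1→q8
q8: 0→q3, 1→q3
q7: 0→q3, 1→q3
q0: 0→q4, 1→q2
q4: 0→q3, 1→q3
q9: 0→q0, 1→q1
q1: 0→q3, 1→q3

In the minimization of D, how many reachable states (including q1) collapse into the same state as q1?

Reachable states from the start: {q0,q1,q2,q3,q4,q5,q8,q9}. Unreachable: {q6,q7} — drop them.
Initial partition by acceptance: {q1,q2,q5,q9} | {q0,q3,q4,q8}.
Refine {q1,q2,q5,q9} on symbol 1: members go to different blocks, giving {q1,q5} and {q2,q9}.
On input 0, block {q0,q3,q4,q8} splits into {q0,q4,q8} and {q3}.
On input 0, block {q0,q4,q8} splits into {q4,q8} and {q0}.
No further refinement is possible. Final partition (5 blocks): {q1,q5} | {q4,q8} | {q2,q9} | {q3} | {q0}.
The equivalence class containing q1 is {q1,q5}, of size 2.

2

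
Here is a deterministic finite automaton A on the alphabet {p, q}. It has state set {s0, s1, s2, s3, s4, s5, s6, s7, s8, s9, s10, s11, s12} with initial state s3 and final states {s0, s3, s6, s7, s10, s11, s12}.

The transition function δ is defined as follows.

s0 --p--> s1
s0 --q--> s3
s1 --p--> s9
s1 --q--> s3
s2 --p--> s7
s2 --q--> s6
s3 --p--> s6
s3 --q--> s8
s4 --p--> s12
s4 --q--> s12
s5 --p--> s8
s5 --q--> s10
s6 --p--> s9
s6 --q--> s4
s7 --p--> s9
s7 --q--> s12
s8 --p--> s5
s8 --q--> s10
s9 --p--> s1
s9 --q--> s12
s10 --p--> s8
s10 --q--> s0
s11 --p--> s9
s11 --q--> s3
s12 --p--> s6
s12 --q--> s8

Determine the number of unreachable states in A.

3

Starting at s3 and following transitions, the reachable set is {s0, s1, s3, s4, s5, s6, s8, s9, s10, s12}. That leaves s2, s7, s11 unreachable — 3 in total.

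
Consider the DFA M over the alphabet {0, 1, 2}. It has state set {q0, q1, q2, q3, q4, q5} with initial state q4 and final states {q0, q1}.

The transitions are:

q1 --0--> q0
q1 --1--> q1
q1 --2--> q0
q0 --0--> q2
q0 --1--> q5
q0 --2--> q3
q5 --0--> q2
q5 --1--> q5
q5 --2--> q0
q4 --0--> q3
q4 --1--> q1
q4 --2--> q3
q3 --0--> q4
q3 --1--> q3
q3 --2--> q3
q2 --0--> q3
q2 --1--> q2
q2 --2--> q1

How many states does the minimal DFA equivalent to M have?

6

Every state is reachable, so we keep all 6.
Start with accepting vs non-accepting: {q0,q1} | {q2,q3,q4,q5}.
Refine {q0,q1} on symbol 0: members go to different blocks, giving {q0} and {q1}.
Split {q2,q3,q4,q5} by δ(·,1) → {q2,q3,q5} and {q4}.
On input 0, block {q2,q3,q5} splits into {q2,q5} and {q3}.
Split {q2,q5} by δ(·,0) → {q2} and {q5}.
Stable partition: {q0} | {q2} | {q1} | {q4} | {q3} | {q5} — 6 equivalence classes.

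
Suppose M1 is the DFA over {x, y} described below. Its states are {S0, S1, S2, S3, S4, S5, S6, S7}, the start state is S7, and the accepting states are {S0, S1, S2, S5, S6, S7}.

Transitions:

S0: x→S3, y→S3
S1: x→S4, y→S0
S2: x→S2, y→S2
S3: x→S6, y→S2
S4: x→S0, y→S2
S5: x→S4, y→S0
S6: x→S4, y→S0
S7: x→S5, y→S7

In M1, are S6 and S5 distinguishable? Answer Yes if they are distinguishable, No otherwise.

No

States {S1} cannot be reached from the start state, so discard them.
Initial partition by acceptance: {S0,S2,S5,S6,S7} | {S3,S4}.
Refine {S0,S2,S5,S6,S7} on symbol x: members go to different blocks, giving {S0,S5,S6} and {S2,S7}.
Refine {S0,S5,S6} on symbol y: members go to different blocks, giving {S5,S6} and {S0}.
On input x, block {S3,S4} splits into {S3} and {S4}.
On input x, block {S2,S7} splits into {S2} and {S7}.
The partition is now stable with 6 blocks: {S5,S6} | {S3} | {S2} | {S0} | {S4} | {S7}.
S6 and S5 lie in the same block of the stable partition, so they are equivalent — no string distinguishes them.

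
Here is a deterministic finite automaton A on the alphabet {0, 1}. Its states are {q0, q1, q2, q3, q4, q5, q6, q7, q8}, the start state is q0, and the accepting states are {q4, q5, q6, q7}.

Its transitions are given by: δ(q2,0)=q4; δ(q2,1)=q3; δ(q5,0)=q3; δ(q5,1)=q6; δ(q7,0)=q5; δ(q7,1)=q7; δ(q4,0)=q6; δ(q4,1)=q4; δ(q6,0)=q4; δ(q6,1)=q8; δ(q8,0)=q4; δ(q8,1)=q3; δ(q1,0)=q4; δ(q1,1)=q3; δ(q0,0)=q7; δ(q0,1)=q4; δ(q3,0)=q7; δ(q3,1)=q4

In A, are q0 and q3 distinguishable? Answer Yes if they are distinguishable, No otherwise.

No

First remove the unreachable states {q1,q2}; 7 states remain.
Start with accepting vs non-accepting: {q4,q5,q6,q7} | {q0,q3,q8}.
Split {q4,q5,q6,q7} by δ(·,0) → {q4,q6,q7} and {q5}.
Split {q4,q6,q7} by δ(·,0) → {q4,q6} and {q7}.
Split {q4,q6} by δ(·,1) → {q4} and {q6}.
On input 0, block {q0,q3,q8} splits into {q0,q3} and {q8}.
The partition is now stable with 6 blocks: {q4} | {q0,q3} | {q5} | {q7} | {q6} | {q8}.
q0 and q3 lie in the same block of the stable partition, so they are equivalent — no string distinguishes them.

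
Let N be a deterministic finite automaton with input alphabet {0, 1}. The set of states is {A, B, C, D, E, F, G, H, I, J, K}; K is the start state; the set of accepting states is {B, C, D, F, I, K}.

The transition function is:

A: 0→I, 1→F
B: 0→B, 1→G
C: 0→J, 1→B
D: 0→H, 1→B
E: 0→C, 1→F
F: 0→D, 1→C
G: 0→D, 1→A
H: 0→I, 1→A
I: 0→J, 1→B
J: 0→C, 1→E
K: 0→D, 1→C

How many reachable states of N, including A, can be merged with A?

Start with accepting vs non-accepting: {B,C,D,F,I,K} | {A,E,G,H,J}.
On input 0, block {B,C,D,F,I,K} splits into {B,F,K} and {C,D,I}.
Refine {B,F,K} on symbol 0: members go to different blocks, giving {F,K} and {B}.
Split {A,E,G,H,J} by δ(·,1) → {G,H,J} and {A,E}.
The partition is now stable with 5 blocks: {F,K} | {G,H,J} | {C,D,I} | {B} | {A,E}.
State A belongs to the block {A,E}, which has 2 states.

2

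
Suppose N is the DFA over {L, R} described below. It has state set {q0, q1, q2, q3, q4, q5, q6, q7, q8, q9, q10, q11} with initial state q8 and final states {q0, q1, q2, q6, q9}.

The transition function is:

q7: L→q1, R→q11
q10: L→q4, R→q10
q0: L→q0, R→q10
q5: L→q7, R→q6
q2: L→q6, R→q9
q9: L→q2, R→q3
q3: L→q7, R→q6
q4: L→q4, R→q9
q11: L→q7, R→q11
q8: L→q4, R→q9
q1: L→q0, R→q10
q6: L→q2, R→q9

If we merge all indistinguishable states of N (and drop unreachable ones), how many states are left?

Reachable states from the start: {q0,q1,q2,q3,q4,q6,q7,q8,q9,q10,q11}. Unreachable: {q5} — drop them.
Initial partition by acceptance: {q0,q1,q2,q6,q9} | {q3,q4,q7,q8,q10,q11}.
On input R, block {q0,q1,q2,q6,q9} splits into {q0,q1,q9} and {q2,q6}.
Split {q0,q1,q9} by δ(·,L) → {q0,q1} and {q9}.
Split {q3,q4,q7,q8,q10,q11} by δ(·,L) → {q3,q4,q8,q10,q11} and {q7}.
Split {q3,q4,q8,q10,q11} by δ(·,L) → {q4,q8,q10} and {q3,q11}.
Refine {q4,q8,q10} on symbol R: members go to different blocks, giving {q4,q8} and {q10}.
Split {q3,q11} by δ(·,R) → {q3} and {q11}.
The partition is now stable with 8 blocks: {q0,q1} | {q4,q8} | {q2,q6} | {q9} | {q7} | {q3} | {q10} | {q11}.

8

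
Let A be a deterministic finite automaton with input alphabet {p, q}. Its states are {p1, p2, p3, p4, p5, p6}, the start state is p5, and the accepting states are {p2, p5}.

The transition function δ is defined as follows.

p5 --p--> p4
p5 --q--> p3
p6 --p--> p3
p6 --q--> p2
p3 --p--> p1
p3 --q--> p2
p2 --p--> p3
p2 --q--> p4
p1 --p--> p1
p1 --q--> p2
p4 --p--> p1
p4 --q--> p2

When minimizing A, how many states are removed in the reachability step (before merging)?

1

Starting at p5 and following transitions, the reachable set is {p1, p2, p3, p4, p5}. That leaves p6 unreachable — 1 in total.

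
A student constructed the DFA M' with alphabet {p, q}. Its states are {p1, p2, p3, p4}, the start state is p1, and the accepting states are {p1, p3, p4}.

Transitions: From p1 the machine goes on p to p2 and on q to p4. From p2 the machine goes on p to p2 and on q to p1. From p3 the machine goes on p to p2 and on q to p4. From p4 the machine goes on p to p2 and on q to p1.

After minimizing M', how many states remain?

2

First remove the unreachable states {p3}; 3 states remain.
Start with accepting vs non-accepting: {p1,p4} | {p2}.
Stable partition: {p1,p4} | {p2} — 2 equivalence classes.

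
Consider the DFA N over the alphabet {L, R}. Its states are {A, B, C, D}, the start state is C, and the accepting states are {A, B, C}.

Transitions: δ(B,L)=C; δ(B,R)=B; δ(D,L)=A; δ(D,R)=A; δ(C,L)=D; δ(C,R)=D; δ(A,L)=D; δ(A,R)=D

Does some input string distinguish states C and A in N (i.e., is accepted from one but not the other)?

No

States {B} cannot be reached from the start state, so discard them.
Start with accepting vs non-accepting: {A,C} | {D}.
No further refinement is possible. Final partition (2 blocks): {A,C} | {D}.
C and A lie in the same block of the stable partition, so they are equivalent — no string distinguishes them.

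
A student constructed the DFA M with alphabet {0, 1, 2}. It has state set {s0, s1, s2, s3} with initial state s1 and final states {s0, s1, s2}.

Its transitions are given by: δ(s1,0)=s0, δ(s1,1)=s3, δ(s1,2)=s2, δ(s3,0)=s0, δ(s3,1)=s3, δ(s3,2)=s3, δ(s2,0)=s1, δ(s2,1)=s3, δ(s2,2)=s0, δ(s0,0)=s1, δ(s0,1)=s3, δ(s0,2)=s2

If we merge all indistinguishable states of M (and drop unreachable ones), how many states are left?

Start with accepting vs non-accepting: {s0,s1,s2} | {s3}.
The partition is now stable with 2 blocks: {s0,s1,s2} | {s3}.

2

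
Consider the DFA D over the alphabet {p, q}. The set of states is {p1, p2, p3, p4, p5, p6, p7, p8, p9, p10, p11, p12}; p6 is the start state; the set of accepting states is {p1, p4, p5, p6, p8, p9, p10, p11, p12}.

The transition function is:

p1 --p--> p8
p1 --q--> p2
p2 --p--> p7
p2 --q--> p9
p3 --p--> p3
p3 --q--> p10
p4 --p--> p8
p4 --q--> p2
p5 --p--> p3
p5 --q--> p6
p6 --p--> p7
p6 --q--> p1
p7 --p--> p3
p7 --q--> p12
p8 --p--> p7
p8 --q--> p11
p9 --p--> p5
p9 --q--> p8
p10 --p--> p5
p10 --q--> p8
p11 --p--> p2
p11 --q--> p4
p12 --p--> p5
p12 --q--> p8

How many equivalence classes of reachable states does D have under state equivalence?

5

All states are reachable from the start state.
P0 = {p1,p4,p5,p6,p8,p9,p10,p11,p12} | {p2,p3,p7}.
On input p, block {p1,p4,p5,p6,p8,p9,p10,p11,p12} splits into {p1,p4,p9,p10,p12} and {p5,p6,p8,p11}.
Split {p1,p4,p9,p10,p12} by δ(·,q) → {p9,p10,p12} and {p1,p4}.
On input q, block {p5,p6,p8,p11} splits into {p5,p8} and {p6,p11}.
The partition is now stable with 5 blocks: {p9,p10,p12} | {p2,p3,p7} | {p5,p8} | {p1,p4} | {p6,p11}.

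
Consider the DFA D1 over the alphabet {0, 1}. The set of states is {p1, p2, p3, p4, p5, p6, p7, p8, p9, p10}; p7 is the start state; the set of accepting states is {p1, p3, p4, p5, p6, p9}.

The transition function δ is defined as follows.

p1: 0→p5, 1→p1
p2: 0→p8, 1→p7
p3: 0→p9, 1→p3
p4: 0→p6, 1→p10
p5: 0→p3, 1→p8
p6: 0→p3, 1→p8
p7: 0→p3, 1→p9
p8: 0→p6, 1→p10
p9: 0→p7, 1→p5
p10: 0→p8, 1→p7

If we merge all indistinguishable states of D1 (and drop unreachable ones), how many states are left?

Reachable states from the start: {p3,p5,p6,p7,p8,p9,p10}. Unreachable: {p1,p2,p4} — drop them.
Start with accepting vs non-accepting: {p3,p5,p6,p9} | {p7,p8,p10}.
Refine {p3,p5,p6,p9} on symbol 0: members go to different blocks, giving {p3,p5,p6} and {p9}.
On input 0, block {p3,p5,p6} splits into {p5,p6} and {p3}.
Split {p7,p8,p10} by δ(·,0) → {p7} and {p8} and {p10}.
Stable partition: {p5,p6} | {p7} | {p9} | {p3} | {p8} | {p10} — 6 equivalence classes.

6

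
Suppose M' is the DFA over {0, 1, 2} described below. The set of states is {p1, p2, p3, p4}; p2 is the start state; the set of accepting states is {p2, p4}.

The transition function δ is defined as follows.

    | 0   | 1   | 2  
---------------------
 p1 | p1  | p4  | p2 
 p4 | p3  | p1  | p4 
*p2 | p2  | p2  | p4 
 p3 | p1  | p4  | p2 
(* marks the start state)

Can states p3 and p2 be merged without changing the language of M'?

No

Every state is reachable, so we keep all 4.
P0 = {p2,p4} | {p1,p3}.
On input 0, block {p2,p4} splits into {p2} and {p4}.
No further refinement is possible. Final partition (3 blocks): {p2} | {p1,p3} | {p4}.
p3 and p2 end up in different blocks, so they are distinguishable. For instance, the string 'ε' is accepted from only p2.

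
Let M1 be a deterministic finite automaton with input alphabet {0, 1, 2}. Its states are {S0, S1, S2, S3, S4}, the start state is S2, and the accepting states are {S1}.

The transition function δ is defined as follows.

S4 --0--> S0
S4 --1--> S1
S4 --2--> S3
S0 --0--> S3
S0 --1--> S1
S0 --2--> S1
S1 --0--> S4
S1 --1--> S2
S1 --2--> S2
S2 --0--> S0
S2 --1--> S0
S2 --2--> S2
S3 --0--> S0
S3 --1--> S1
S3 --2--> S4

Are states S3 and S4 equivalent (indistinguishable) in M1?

Yes

All states are reachable from the start state.
Start with accepting vs non-accepting: {S1} | {S0,S2,S3,S4}.
On input 1, block {S0,S2,S3,S4} splits into {S0,S3,S4} and {S2}.
On input 2, block {S0,S3,S4} splits into {S3,S4} and {S0}.
The partition is now stable with 4 blocks: {S1} | {S3,S4} | {S2} | {S0}.
S3 and S4 lie in the same block of the stable partition, so they are equivalent — no string distinguishes them.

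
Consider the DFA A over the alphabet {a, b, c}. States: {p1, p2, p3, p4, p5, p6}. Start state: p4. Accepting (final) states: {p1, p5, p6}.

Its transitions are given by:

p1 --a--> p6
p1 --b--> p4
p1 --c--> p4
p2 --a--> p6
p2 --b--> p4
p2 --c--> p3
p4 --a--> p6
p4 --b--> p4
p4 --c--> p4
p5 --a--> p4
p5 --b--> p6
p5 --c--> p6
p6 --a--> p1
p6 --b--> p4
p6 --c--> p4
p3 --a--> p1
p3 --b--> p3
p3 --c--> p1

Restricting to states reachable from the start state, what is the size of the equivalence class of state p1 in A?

2

States {p2,p3,p5} cannot be reached from the start state, so discard them.
Start with accepting vs non-accepting: {p1,p6} | {p4}.
No further refinement is possible. Final partition (2 blocks): {p1,p6} | {p4}.
The equivalence class containing p1 is {p1,p6}, of size 2.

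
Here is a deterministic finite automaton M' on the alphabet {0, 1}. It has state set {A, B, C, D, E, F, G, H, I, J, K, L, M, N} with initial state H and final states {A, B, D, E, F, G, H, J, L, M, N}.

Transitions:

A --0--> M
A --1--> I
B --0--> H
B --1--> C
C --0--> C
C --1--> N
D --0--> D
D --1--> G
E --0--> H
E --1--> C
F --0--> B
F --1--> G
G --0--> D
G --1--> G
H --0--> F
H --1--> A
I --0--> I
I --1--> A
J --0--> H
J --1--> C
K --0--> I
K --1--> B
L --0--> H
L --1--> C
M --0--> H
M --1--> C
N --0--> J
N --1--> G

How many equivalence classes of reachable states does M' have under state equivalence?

First remove the unreachable states {E,K,L}; 11 states remain.
Start with accepting vs non-accepting: {A,B,D,F,G,H,J,M,N} | {C,I}.
Split {A,B,D,F,G,H,J,M,N} by δ(·,1) → {D,F,G,H,N} and {A,B,J,M}.
Refine {D,F,G,H,N} on symbol 0: members go to different blocks, giving {D,G,H} and {F,N}.
On input 0, block {D,G,H} splits into {D,G} and {H}.
On input 1, block {C,I} splits into {C} and {I}.
On input 0, block {A,B,J,M} splits into {B,J,M} and {A}.
No further refinement is possible. Final partition (7 blocks): {D,G} | {C} | {B,J,M} | {F,N} | {H} | {I} | {A}.

7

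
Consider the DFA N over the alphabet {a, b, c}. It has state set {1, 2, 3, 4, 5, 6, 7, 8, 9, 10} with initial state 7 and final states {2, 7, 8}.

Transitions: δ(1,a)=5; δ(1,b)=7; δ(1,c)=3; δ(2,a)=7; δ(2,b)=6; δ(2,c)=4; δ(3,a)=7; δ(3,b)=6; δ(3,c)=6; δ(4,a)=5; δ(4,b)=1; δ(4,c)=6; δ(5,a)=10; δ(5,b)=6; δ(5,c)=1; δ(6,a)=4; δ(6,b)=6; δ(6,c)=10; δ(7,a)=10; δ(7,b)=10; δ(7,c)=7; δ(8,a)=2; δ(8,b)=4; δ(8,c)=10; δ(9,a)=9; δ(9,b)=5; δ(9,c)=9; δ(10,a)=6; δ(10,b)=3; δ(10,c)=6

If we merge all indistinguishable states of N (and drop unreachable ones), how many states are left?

Reachable states from the start: {1,3,4,5,6,7,10}. Unreachable: {2,8,9} — drop them.
Initial partition by acceptance: {7} | {1,3,4,5,6,10}.
Refine {1,3,4,5,6,10} on symbol a: members go to different blocks, giving {1,4,5,6,10} and {3}.
On input b, block {1,4,5,6,10} splits into {4,5,6} and {1} and {10}.
On input a, block {4,5,6} splits into {4,6} and {5}.
Split {4,6} by δ(·,a) → {4} and {6}.
The partition is now stable with 7 blocks: {7} | {4} | {3} | {1} | {10} | {5} | {6}.

7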